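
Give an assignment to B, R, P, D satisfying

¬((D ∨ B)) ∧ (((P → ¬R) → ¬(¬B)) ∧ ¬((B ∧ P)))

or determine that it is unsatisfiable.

B = False, R = True, P = True, D = False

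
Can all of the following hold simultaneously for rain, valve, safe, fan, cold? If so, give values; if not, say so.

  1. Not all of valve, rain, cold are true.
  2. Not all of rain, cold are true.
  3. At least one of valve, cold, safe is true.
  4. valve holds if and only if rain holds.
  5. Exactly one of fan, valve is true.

rain = False, valve = False, safe = True, fan = True, cold = True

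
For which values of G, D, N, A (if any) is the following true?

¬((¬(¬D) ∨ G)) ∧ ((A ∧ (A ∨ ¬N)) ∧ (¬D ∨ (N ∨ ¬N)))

G=F, D=F, N=T, A=T

  ¬((¬(¬D) ∨ G)) = True
    ¬(¬D) ∨ G = False
      ¬(¬D) = False
        ¬D = True
  (A ∧ (A ∨ ¬N)) ∧ (¬D ∨ (N ∨ ¬N)) = True
    A ∧ (A ∨ ¬N) = True
      A ∨ ¬N = True
        ¬N = False
    ¬D ∨ (N ∨ ¬N) = True
      ¬D = True
      N ∨ ¬N = True
        ¬N = False
Both conjuncts True, so the formula holds.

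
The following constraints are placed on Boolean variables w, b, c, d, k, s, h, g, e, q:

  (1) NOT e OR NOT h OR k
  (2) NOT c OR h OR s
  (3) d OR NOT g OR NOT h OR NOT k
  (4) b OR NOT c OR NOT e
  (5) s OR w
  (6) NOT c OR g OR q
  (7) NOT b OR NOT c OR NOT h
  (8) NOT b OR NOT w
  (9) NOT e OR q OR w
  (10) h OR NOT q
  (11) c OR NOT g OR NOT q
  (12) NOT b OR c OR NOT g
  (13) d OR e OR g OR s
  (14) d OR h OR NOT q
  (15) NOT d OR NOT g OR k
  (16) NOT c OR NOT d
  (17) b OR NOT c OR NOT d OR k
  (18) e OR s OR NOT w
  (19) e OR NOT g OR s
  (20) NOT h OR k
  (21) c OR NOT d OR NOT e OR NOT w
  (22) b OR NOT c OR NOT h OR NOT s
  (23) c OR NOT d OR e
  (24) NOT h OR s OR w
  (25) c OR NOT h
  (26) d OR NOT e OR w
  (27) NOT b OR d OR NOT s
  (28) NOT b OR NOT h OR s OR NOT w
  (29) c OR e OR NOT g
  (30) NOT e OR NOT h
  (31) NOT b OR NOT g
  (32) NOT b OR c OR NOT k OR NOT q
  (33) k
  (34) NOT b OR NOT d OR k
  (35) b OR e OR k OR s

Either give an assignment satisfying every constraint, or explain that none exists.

Unit clause (k) forces k = True.
Set w = True.
  then (NOT b OR NOT w) forces b = False.
Set c = False.
  then (c OR NOT h) forces h = False.
  then (h OR NOT q) forces q = False.
Set d = False.
Set s = True.
Set g = False.
Set e = True.
All clauses satisfied.

w: True; b: False; c: False; d: False; k: True; s: True; h: False; g: False; e: True; q: False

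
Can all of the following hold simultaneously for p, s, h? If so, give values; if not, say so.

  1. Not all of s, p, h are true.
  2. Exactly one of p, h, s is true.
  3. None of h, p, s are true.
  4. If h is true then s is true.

Case p = True:
  Constraint (3) is violated (p=T) — contradiction.
Case p = False:
  (3) forces h = False.
  (2) with p=F, h=F forces s = True.
  Constraint (3) is violated (s=T) — contradiction.
Both cases fail — unsatisfiable.

The formula is unsatisfiable.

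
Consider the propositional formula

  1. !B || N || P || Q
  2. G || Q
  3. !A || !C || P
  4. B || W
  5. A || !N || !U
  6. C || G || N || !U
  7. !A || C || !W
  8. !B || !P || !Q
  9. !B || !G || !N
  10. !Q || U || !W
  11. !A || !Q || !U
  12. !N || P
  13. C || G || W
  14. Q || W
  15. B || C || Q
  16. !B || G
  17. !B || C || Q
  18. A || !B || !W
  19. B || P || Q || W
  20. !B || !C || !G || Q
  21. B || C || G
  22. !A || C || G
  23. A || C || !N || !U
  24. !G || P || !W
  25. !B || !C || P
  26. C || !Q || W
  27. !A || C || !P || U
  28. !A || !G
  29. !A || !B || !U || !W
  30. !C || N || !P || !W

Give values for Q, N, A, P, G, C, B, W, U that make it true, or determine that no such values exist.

Set Q = True.
Set N = False.
Set A = False.
Set P = False.
Try G = True:
  (!G || P || !W) forces W = False.
  (B || W) forces B = True.
  (!B || !C || P) forces C = False.
  clause (C || !Q || W) is falsified — backtrack.
So G = False.
  then (!B || G) forces B = False.
  then (B || C || G) forces C = True.
  then (B || W) forces W = True.
  then (!Q || U || !W) forces U = True.
All clauses satisfied.

Q: True, N: False, A: False, P: False, G: False, C: True, B: False, W: True, U: True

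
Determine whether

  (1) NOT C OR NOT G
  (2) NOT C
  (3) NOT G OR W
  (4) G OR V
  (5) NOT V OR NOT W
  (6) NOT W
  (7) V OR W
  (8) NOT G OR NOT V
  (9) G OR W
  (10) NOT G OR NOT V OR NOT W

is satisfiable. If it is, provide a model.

Unsatisfiable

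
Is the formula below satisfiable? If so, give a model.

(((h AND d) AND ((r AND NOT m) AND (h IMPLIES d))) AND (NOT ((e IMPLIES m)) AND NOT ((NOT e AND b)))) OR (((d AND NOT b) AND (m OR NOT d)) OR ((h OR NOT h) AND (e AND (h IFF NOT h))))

d = True, m = True, b = False, r = True, h = False, e = True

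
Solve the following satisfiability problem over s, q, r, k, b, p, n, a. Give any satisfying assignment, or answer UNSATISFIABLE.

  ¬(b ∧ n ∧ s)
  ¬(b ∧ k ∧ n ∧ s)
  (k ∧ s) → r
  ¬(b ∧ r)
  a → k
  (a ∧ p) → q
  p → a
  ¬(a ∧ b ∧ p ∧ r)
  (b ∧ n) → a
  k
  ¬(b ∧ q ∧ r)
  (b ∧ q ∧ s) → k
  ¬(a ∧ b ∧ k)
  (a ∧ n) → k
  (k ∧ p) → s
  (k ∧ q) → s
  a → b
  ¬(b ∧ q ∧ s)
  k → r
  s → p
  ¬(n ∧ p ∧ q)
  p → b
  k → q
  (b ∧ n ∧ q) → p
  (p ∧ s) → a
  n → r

Case k = True:
  (¬k ∨ r) forces r = True.
  (¬k ∨ q) forces q = True.
  (¬b ∨ ¬q ∨ ¬r) forces b = False.
  (¬a ∨ b) forces a = False.
  (a ∨ ¬p) forces p = False.
  (p ∨ ¬s) forces s = False.
  Clause (¬k ∨ ¬q ∨ s) is falsified — contradiction.
Case k = False:
  Clause (k) is falsified — contradiction.
Both cases fail, so the formula is unsatisfiable.

The formula is unsatisfiable.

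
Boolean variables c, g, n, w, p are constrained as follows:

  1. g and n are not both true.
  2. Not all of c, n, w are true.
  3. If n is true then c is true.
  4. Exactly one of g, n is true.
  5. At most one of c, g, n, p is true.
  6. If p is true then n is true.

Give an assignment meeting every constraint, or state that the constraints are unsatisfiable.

c = False, g = True, n = False, w = True, p = False

  (1) g=T, n=F — not both ✓
  (2) {c, n, w}: 1/3 true — not all ✓
  (3) n=F ⇒ c: vacuous ✓
  (4) {g, n}: 1 true — exactly one ✓
  (5) {c, g, n, p}: 1 true — at most one ✓
  (6) p=F ⇒ n: vacuous ✓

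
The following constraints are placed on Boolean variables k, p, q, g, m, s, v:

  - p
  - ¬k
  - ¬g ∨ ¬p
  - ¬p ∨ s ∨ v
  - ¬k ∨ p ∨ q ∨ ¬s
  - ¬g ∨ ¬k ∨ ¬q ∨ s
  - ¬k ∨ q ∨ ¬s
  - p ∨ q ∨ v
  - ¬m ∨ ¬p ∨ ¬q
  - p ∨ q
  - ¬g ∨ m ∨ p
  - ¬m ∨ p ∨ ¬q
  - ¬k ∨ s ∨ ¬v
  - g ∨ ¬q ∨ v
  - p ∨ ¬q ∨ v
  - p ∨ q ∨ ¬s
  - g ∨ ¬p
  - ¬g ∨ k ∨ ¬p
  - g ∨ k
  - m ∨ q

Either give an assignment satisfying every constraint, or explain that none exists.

Case k = True:
  Clause (¬k) is falsified — contradiction.
Case k = False:
  (p) forces p = True.
  (¬g ∨ ¬p) forces g = False.
  Clause (g ∨ ¬p) is falsified — contradiction.
Both cases fail, so the formula is unsatisfiable.

The formula is unsatisfiable.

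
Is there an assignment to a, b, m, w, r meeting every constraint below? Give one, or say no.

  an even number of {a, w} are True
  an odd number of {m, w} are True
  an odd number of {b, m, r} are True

a=T; b=F; m=F; w=T; r=T

{a, w}: 2 true → even ✓
{m, w}: 1 true → odd ✓
{b, m, r}: 1 true → odd ✓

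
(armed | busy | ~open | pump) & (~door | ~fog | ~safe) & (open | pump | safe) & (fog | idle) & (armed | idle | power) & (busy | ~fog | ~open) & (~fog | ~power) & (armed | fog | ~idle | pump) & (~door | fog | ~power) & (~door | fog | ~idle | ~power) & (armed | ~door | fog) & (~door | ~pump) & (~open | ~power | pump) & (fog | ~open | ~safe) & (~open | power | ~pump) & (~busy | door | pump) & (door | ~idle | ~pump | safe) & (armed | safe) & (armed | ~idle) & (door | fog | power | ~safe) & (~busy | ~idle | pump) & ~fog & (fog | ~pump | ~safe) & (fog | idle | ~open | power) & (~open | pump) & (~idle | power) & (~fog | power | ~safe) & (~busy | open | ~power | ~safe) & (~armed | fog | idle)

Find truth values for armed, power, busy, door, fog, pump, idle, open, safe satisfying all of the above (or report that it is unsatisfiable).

Unit clause (~fog) forces fog = False.
In (fog | idle) only idle is left, so idle = True.
In (armed | ~idle) only armed is left, so armed = True.
In (~idle | power) only power is left, so power = True.
In (~door | fog | ~power) only ~door is left, so door = False.
Try busy = True:
  (~busy | door | pump) forces pump = True.
  (door | ~idle | ~pump | safe) forces safe = True.
  clause (fog | ~pump | ~safe) is falsified — backtrack.
So busy = False.
Set pump = False.
  then (~open | ~power | pump) forces open = False.
  then (open | pump | safe) forces safe = True.
All clauses satisfied.

armed=T, power=T, busy=F, door=F, fog=F, pump=F, idle=T, open=F, safe=T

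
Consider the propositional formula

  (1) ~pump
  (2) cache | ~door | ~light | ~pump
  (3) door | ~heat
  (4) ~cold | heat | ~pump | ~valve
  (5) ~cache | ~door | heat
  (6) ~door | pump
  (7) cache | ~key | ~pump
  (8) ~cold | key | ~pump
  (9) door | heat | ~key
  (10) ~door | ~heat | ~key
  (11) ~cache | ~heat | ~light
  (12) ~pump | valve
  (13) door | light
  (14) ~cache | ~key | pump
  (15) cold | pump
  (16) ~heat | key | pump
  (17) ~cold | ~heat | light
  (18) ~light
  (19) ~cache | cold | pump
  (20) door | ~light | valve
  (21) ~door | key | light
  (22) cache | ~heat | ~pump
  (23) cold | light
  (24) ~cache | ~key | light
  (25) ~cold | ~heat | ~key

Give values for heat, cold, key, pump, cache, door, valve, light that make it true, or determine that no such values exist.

Case light = True:
  Clause (~light) is falsified — contradiction.
Case light = False:
  (~pump) forces pump = False.
  (~door | pump) forces door = False.
  Clause (door | light) is falsified — contradiction.
Both cases fail, so the formula is unsatisfiable.

Unsatisfiable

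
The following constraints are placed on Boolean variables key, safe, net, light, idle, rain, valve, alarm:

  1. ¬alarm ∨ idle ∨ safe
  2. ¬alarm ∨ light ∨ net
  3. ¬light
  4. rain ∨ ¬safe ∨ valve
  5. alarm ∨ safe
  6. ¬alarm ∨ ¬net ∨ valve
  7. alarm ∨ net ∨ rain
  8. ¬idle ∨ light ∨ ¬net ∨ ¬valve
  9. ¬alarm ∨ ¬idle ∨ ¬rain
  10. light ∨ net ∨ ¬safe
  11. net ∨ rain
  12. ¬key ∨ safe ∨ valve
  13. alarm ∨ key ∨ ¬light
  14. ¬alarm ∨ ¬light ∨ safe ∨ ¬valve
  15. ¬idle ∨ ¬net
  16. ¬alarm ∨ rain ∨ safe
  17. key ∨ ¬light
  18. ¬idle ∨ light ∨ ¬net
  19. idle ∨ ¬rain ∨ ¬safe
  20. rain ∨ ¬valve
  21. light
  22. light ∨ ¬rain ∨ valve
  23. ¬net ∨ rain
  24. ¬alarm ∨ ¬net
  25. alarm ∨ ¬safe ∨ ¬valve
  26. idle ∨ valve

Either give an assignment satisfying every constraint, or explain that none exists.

UNSATISFIABLE

Case light = True:
  Clause (¬light) is falsified — contradiction.
Case light = False:
  Clause (light) is falsified — contradiction.
Both cases fail, so the formula is unsatisfiable.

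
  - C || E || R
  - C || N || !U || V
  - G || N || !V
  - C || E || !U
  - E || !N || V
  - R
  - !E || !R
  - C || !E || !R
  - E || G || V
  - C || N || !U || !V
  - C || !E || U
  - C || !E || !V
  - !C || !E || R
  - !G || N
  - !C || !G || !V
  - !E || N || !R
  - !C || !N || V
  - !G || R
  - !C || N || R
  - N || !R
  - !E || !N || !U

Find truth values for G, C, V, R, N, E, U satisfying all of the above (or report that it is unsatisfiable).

G = True, C = False, V = True, R = True, N = True, E = False, U = False

Unit clause (R) forces R = True.
In (!E || !R) only !E is left, so E = False.
In (N || !R) only N is left, so N = True.
In (E || !N || V) only V is left, so V = True.
Set G = True.
  then (!C || !G || !V) forces C = False.
  then (C || E || !U) forces U = False.
All clauses satisfied.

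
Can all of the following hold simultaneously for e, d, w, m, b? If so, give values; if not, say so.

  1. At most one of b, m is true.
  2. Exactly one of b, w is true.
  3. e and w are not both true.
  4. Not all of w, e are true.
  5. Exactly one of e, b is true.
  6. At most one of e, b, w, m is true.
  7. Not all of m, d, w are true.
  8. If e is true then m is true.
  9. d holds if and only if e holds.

e = False, d = False, w = False, m = False, b = True

  (1) {b, m}: 1 true — at most one ✓
  (2) {b, w}: 1 true — exactly one ✓
  (3) e=F, w=F — not both ✓
  (4) {w, e}: 0/2 true — not all ✓
  (5) {e, b}: 1 true — exactly one ✓
  (6) {e, b, w, m}: 1 true — at most one ✓
  (7) {m, d, w}: 0/3 true — not all ✓
  (8) e=F ⇒ m: vacuous ✓
  (9) d=F, e=F — same ✓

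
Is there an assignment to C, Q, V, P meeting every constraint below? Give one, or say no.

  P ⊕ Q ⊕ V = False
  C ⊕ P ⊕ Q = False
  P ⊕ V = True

C: True; Q: True; V: True; P: False

P ⊕ Q ⊕ V = F ⊕ T ⊕ T = False ✓
C ⊕ P ⊕ Q = T ⊕ F ⊕ T = False ✓
P ⊕ V = F ⊕ T = True ✓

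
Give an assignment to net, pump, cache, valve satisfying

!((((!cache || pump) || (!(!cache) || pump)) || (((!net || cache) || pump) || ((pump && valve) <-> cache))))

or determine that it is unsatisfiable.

Case cache = True: the formula becomes !((True || True)) = False.
Case cache = False: the formula becomes !((True || ((!net || pump) || !((pump && valve))))) = False.
Both cases fail — unsatisfiable.

The formula is unsatisfiable.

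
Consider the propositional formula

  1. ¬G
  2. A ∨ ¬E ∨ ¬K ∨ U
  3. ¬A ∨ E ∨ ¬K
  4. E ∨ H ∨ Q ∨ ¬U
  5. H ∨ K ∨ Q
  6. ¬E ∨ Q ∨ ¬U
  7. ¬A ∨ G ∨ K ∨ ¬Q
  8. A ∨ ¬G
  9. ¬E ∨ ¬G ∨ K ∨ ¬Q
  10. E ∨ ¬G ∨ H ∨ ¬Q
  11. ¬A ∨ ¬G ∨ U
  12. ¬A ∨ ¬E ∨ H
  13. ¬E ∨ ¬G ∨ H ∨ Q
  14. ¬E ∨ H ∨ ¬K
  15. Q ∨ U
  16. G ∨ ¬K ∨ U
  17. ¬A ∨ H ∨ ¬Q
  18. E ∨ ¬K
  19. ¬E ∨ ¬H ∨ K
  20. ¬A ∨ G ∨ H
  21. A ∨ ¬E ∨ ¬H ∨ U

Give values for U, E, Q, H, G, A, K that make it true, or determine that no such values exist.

Unit clause (¬G) forces G = False.
Set U = True.
Set E = True.
  then (¬E ∨ Q ∨ ¬U) forces Q = True.
Set H = False.
  then (¬A ∨ ¬E ∨ H) forces A = False.
  then (¬E ∨ H ∨ ¬K) forces K = False.
All clauses satisfied.

U = True, E = True, Q = True, H = False, G = False, A = False, K = False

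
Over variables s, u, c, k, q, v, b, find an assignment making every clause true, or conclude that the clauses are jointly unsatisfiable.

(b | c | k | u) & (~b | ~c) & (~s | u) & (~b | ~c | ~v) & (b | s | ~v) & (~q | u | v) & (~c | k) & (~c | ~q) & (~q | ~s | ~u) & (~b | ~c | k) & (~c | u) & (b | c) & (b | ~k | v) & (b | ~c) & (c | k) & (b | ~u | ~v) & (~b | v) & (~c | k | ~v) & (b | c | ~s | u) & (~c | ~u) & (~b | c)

Case c = True:
  (~b | ~c) forces b = False.
  Clause (b | ~c) is falsified — contradiction.
Case c = False:
  (b | c) forces b = True.
  Clause (~b | c) is falsified — contradiction.
Both cases fail, so the formula is unsatisfiable.

No satisfying assignment exists.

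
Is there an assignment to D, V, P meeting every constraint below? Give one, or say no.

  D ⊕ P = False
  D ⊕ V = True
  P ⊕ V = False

Unsatisfiable — no assignment works.

Adding constraints 1, 2, 3 mod 2: every variable appears an even number of times on the left, so the left side is 0.
But the right sides sum to 1 (mod 2). 0 ≠ 1 — the system is inconsistent.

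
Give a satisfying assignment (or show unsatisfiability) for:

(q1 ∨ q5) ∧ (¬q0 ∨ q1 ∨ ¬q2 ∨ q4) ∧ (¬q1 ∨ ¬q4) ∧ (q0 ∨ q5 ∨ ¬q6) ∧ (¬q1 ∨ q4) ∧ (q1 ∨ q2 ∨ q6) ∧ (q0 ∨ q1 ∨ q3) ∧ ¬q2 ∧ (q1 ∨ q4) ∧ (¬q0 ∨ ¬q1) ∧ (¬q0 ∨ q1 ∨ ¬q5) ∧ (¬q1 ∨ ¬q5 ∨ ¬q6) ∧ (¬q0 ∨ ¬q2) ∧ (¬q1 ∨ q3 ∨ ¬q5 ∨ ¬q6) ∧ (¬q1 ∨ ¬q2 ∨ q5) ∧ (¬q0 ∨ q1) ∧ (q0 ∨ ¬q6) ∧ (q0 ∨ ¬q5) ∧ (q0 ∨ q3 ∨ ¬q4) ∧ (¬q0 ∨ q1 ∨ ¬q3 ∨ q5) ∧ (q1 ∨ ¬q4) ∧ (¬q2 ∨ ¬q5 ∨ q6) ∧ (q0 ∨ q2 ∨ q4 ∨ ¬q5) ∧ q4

Case q4 = True:
  (¬q1 ∨ ¬q4) forces q1 = False.
  Clause (q1 ∨ ¬q4) is falsified — contradiction.
Case q4 = False:
  Clause (q4) is falsified — contradiction.
Both cases fail, so the formula is unsatisfiable.

UNSATISFIABLE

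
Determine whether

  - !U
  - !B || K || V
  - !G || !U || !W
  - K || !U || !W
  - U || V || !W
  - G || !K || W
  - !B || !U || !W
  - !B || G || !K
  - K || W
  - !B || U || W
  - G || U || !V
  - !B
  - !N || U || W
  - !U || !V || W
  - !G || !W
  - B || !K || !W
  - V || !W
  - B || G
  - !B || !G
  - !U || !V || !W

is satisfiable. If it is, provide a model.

Unit clause (!U) forces U = False.
Unit clause (!B) forces B = False.
In (B || G) only G is left, so G = True.
In (!G || !W) only !W is left, so W = False.
In (K || W) only K is left, so K = True.
In (!N || U || W) only !N is left, so N = False.
Set V = True.
All clauses satisfied.

W = False; G = True; V = True; B = False; U = False; N = False; K = True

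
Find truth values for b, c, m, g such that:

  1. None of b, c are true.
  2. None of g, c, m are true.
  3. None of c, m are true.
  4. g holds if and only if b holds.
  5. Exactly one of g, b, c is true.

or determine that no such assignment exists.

Case b = True:
  Constraint (1) is violated (b=T) — contradiction.
Case b = False:
  (1) forces c = False.
  (2) forces g = False.
  Constraint (5) is violated (g=F, b=F, c=F) — contradiction.
Both cases fail — unsatisfiable.

No satisfying assignment exists.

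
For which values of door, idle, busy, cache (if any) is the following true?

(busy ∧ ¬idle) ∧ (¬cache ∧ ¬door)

door: False, idle: False, busy: True, cache: False

  busy ∧ ¬idle = True
    ¬idle = True
  ¬cache ∧ ¬door = True
    ¬cache = True
    ¬door = True
Both conjuncts True, so the formula holds.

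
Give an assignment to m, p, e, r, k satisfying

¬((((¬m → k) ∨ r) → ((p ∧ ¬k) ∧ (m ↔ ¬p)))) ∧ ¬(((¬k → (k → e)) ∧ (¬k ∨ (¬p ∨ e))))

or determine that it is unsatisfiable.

m = True, p = True, e = False, r = True, k = True

  ¬((((¬m → k) ∨ r) → ((p ∧ ¬k) ∧ (m ↔ ¬p)))) = True
    ((¬m → k) ∨ r) → ((p ∧ ¬k) ∧ (m ↔ ¬p)) = False
      (¬m → k) ∨ r = True
        ¬m → k = True
          ¬m = False
      (p ∧ ¬k) ∧ (m ↔ ¬p) = False
        p ∧ ¬k = False
          ¬k = False
        m ↔ ¬p = False
          ¬p = False
  ¬(((¬k → (k → e)) ∧ (¬k ∨ (¬p ∨ e)))) = True
    (¬k → (k → e)) ∧ (¬k ∨ (¬p ∨ e)) = False
      ¬k → (k → e) = True
        ¬k = False
        k → e = False
      ¬k ∨ (¬p ∨ e) = False
        ¬k = False
        ¬p ∨ e = False
          ¬p = False
Both conjuncts True, so the formula holds.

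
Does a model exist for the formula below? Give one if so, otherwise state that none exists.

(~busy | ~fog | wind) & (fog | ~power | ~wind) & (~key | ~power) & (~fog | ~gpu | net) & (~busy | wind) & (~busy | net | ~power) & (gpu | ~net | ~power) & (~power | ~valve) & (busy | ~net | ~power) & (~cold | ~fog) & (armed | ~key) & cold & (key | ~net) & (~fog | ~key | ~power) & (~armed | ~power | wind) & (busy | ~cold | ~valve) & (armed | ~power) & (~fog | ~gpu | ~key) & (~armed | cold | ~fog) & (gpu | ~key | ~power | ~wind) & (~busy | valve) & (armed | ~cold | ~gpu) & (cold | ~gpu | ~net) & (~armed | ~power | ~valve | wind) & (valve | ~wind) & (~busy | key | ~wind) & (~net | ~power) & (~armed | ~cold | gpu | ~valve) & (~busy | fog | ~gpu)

gpu=F, armed=T, cold=T, power=F, wind=F, busy=F, fog=F, key=T, valve=F, net=F

Unit clause (cold) forces cold = True.
In (~cold | ~fog) only ~fog is left, so fog = False.
Set gpu = False.
Set armed = True.
  then (~armed | ~cold | gpu | ~valve) forces valve = False.
  then (~busy | valve) forces busy = False.
  then (valve | ~wind) forces wind = False.
  then (~armed | ~power | wind) forces power = False.
Set key = True.
Set net = False.
All clauses satisfied.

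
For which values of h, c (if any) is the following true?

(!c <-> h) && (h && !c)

h = True, c = False

  !c <-> h = True
    !c = True
  h && !c = True
    !c = True
Both conjuncts True, so the formula holds.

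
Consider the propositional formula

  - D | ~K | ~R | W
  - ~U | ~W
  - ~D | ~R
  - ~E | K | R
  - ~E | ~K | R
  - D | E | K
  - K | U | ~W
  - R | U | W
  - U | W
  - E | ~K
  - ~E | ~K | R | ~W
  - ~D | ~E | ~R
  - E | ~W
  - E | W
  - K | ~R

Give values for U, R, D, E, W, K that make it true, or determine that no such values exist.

U=F, R=T, D=F, E=T, W=T, K=T

Set U = False.
  then (U | W) forces W = True.
  then (E | ~W) forces E = True.
  then (K | U | ~W) forces K = True.
  then (~E | ~K | R | ~W) forces R = True.
  then (~D | ~E | ~R) forces D = False.
All clauses satisfied.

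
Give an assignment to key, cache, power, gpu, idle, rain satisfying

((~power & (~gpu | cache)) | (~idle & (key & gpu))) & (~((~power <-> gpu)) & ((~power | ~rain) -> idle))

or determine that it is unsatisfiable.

key = False, cache = False, power = False, gpu = False, idle = True, rain = True

  (~power & (~gpu | cache)) | (~idle & (key & gpu)) = True
    ~power & (~gpu | cache) = True
      ~power = True
      ~gpu | cache = True
        ~gpu = True
    ~idle & (key & gpu) = False
      ~idle = False
      key & gpu = False
  ~((~power <-> gpu)) & ((~power | ~rain) -> idle) = True
    ~((~power <-> gpu)) = True
      ~power <-> gpu = False
        ~power = True
    (~power | ~rain) -> idle = True
      ~power | ~rain = True
        ~power = True
        ~rain = False
Both conjuncts True, so the formula holds.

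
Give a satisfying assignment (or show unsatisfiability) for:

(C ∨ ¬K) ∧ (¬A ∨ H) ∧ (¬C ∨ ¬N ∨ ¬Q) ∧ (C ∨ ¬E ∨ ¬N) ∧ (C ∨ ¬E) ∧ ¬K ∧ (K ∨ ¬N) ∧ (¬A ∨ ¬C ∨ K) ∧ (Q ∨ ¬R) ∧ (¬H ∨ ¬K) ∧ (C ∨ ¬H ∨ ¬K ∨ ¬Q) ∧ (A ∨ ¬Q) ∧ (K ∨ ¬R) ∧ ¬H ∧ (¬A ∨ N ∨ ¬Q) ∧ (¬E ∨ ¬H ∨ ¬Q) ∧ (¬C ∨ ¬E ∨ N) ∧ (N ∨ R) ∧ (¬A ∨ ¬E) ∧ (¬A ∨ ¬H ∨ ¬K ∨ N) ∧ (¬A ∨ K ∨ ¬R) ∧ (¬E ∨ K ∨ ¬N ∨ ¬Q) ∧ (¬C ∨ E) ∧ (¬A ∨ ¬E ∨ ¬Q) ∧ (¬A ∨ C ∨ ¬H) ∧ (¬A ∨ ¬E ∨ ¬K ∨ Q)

Case K = True:
  Clause (¬K) is falsified — contradiction.
Case K = False:
  (K ∨ ¬N) forces N = False.
  (K ∨ ¬R) forces R = False.
  Clause (N ∨ R) is falsified — contradiction.
Both cases fail, so the formula is unsatisfiable.

Unsatisfiable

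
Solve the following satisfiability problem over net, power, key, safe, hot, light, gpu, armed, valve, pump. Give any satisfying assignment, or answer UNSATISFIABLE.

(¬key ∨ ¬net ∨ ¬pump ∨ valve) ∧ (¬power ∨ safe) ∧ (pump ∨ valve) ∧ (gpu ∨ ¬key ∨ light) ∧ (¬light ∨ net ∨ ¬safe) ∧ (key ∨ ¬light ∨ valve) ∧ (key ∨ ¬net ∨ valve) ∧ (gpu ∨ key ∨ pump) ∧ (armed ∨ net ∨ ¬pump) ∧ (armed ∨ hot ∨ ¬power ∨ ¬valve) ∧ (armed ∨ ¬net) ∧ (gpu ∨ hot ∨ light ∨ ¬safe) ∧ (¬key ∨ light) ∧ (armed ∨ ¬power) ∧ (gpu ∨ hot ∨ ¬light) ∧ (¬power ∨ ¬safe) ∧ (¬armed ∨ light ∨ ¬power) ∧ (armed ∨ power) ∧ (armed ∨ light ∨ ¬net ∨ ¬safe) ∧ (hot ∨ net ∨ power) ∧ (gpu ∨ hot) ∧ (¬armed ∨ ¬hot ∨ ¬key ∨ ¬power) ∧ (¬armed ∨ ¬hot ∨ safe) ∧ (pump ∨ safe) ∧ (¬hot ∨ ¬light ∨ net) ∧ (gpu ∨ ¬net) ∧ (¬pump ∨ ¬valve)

Set net = True.
  then (armed ∨ ¬net) forces armed = True.
  then (gpu ∨ ¬net) forces gpu = True.
Try power = True:
  (¬power ∨ safe) forces safe = True.
  clause (¬power ∨ ¬safe) is falsified — backtrack.
So power = False.
Set key = False.
  then (key ∨ ¬net ∨ valve) forces valve = True.
  then (¬pump ∨ ¬valve) forces pump = False.
  then (pump ∨ safe) forces safe = True.
Set hot = True.
Set light = False.
All clauses satisfied.

net = True, power = False, key = False, safe = True, hot = True, light = False, gpu = True, armed = True, valve = True, pump = False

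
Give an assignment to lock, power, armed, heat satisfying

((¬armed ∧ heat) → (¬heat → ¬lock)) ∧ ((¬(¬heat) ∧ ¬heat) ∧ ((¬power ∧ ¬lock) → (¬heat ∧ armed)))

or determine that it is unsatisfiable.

UNSATISFIABLE

Case heat = True: the conjunct ¬heat is False.
Case heat = False: the conjunct ¬(¬heat) becomes ¬(¬False) = False.
Both cases fail — unsatisfiable.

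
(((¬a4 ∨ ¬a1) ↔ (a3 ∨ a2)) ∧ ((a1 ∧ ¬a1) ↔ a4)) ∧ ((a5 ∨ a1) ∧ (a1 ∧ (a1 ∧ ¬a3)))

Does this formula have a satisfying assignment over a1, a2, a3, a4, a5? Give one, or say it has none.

a1: True, a2: True, a3: False, a4: False, a5: False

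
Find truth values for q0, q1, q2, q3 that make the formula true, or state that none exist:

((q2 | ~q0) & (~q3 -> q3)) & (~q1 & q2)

q0 = False; q1 = False; q2 = True; q3 = True

  (q2 | ~q0) & (~q3 -> q3) = True
    q2 | ~q0 = True
      ~q0 = True
    ~q3 -> q3 = True
      ~q3 = False
  ~q1 & q2 = True
    ~q1 = True
Both conjuncts True, so the formula holds.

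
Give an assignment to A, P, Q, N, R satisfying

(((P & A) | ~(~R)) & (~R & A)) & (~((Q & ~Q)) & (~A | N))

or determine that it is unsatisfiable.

A: True; P: True; Q: False; N: True; R: False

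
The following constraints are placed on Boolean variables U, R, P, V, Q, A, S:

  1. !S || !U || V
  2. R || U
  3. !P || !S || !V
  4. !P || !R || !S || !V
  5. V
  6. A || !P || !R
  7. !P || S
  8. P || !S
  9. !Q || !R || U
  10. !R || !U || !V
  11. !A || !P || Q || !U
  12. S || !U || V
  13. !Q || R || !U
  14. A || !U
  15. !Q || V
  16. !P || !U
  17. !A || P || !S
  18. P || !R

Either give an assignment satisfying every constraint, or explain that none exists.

U: True, R: False, P: False, V: True, Q: False, A: True, S: False

Unit clause (V) forces V = True.
Try U = False:
  (R || U) forces R = True.
  (!Q || !R || U) forces Q = False.
  (P || !R) forces P = True.
  (!P || !S || !V) forces S = False.
  clause (!P || S) is falsified — backtrack.
So U = True.
  then (!R || !U || !V) forces R = False.
  then (!Q || R || !U) forces Q = False.
  then (A || !U) forces A = True.
  then (!P || !U) forces P = False.
  then (!A || P || !S) forces S = False.
All clauses satisfied.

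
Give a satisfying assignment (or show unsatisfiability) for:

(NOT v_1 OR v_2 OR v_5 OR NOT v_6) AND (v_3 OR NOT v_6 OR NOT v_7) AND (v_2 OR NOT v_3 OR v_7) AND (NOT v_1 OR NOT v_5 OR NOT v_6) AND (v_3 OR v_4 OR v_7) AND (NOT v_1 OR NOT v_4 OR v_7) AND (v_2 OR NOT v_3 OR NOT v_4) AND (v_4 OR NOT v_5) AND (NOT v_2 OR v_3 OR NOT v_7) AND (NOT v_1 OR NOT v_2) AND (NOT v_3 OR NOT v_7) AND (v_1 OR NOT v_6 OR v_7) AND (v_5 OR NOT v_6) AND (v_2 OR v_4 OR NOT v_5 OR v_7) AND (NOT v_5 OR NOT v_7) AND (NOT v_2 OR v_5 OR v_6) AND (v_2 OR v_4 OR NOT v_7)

v_1 = False, v_2 = False, v_3 = False, v_4 = True, v_5 = False, v_6 = False, v_7 = True

Set v_1 = False.
Set v_2 = False.
Set v_3 = False.
Set v_4 = True.
Set v_5 = False.
  then (v_5 OR NOT v_6) forces v_6 = False.
Set v_7 = True.
All clauses satisfied.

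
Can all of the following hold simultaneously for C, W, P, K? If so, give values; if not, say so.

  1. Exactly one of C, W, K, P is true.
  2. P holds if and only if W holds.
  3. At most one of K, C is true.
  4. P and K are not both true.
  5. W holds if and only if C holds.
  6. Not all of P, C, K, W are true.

C = False, W = False, P = False, K = True

  (1) {C, W, K, P}: 1 true — exactly one ✓
  (2) P=F, W=F — same ✓
  (3) {K, C}: 1 true — at most one ✓
  (4) P=F, K=T — not both ✓
  (5) W=F, C=F — same ✓
  (6) {P, C, K, W}: 1/4 true — not all ✓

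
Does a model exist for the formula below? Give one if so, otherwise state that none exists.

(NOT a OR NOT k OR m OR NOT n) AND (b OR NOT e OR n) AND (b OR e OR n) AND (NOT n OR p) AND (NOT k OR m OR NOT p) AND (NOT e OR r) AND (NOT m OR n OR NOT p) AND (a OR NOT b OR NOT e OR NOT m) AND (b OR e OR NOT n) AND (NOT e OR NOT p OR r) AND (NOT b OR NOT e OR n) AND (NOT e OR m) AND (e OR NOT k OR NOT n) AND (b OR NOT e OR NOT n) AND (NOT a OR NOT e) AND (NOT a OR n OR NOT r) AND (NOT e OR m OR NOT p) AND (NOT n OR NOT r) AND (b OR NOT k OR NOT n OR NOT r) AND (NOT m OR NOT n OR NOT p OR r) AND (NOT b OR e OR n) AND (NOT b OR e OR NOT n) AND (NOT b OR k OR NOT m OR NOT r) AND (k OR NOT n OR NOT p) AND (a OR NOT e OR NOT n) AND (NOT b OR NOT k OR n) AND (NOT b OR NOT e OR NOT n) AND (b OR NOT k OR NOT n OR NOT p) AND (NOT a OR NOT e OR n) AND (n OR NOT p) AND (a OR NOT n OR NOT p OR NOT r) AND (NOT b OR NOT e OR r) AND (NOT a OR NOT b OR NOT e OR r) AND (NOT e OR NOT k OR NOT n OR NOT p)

Unsatisfiable

Case p = True:
  (n OR NOT p) forces n = True.
  (NOT n OR NOT r) forces r = False.
  (NOT e OR r) forces e = False.
  (b OR e OR NOT n) forces b = True.
  Clause (NOT b OR e OR NOT n) is falsified — contradiction.
Case p = False:
  (NOT n OR p) forces n = False.
  If e = True:
    (b OR NOT e OR n) forces b = True.
    clause (NOT b OR NOT e OR n) is falsified.
  If e = False:
    (b OR e OR n) forces b = True.
    clause (NOT b OR e OR n) is falsified.
  Every sub-case reaches a contradiction.
Both cases fail, so the formula is unsatisfiable.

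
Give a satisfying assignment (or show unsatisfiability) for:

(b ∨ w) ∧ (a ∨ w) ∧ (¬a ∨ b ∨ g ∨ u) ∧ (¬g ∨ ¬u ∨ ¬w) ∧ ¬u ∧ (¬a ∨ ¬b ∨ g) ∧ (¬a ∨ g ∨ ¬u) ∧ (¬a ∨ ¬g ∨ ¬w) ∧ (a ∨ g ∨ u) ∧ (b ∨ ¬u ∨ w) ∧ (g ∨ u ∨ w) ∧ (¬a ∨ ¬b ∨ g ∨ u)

Unit clause (¬u) forces u = False.
Try g = False:
  (a ∨ g ∨ u) forces a = True.
  (¬a ∨ b ∨ g ∨ u) forces b = True.
  clause (¬a ∨ ¬b ∨ g) is falsified — backtrack.
So g = True.
Set w = True.
  then (¬a ∨ ¬g ∨ ¬w) forces a = False.
Set b = True.
All clauses satisfied.

g=T, w=T, b=T, a=F, u=F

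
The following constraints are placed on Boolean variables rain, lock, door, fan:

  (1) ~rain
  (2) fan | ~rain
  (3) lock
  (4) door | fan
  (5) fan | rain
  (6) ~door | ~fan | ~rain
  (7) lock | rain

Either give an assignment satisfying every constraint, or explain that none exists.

rain = False; lock = True; door = False; fan = True

Unit clause (~rain) forces rain = False.
Unit clause (lock) forces lock = True.
In (fan | rain) only fan is left, so fan = True.
Set door = False.
All clauses satisfied.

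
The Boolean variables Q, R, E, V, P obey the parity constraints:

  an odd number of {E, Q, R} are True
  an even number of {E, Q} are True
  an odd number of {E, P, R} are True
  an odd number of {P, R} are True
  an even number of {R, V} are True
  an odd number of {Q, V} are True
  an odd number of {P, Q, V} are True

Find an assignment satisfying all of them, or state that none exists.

Q = False, R = True, E = False, V = True, P = False

{E, Q, R}: 1 true → odd ✓
{E, Q}: 0 true → even ✓
{E, P, R}: 1 true → odd ✓
{P, R}: 1 true → odd ✓
{R, V}: 2 true → even ✓
{Q, V}: 1 true → odd ✓
{P, Q, V}: 1 true → odd ✓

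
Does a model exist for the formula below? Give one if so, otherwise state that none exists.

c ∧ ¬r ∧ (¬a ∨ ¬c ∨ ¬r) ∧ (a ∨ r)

a: True; r: False; c: True

Unit clause (c) forces c = True.
Unit clause (¬r) forces r = False.
In (a ∨ r) only a is left, so a = True.
All clauses satisfied.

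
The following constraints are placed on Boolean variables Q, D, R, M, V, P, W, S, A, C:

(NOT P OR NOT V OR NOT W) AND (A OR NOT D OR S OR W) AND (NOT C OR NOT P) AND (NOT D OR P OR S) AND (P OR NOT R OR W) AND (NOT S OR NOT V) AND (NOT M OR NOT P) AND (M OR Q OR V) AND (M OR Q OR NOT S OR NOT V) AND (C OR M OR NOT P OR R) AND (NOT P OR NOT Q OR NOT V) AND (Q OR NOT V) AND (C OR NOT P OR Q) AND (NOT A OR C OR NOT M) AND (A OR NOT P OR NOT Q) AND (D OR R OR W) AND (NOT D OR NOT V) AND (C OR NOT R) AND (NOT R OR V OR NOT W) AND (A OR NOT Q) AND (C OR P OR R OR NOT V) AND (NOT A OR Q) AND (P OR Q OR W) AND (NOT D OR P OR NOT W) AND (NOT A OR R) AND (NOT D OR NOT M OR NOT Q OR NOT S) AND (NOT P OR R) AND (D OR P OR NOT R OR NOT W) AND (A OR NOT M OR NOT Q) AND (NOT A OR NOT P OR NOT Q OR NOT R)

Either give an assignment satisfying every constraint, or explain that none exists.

Q = False, D = False, R = False, M = True, V = False, P = False, W = True, S = False, A = False, C = False

Set Q = False.
  then (Q OR NOT V) forces V = False.
  then (NOT A OR Q) forces A = False.
  then (M OR Q OR V) forces M = True.
  then (NOT M OR NOT P) forces P = False.
  then (P OR Q OR W) forces W = True.
  then (NOT D OR P OR NOT W) forces D = False.
  then (D OR P OR NOT R OR NOT W) forces R = False.
Set S = False.
Set C = False.
All clauses satisfied.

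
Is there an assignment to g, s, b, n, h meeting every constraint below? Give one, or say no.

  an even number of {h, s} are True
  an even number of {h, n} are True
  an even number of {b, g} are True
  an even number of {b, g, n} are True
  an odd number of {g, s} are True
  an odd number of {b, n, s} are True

g: True; s: False; b: True; n: False; h: False

{h, s}: 0 true → even ✓
{h, n}: 0 true → even ✓
{b, g}: 2 true → even ✓
{b, g, n}: 2 true → even ✓
{g, s}: 1 true → odd ✓
{b, n, s}: 1 true → odd ✓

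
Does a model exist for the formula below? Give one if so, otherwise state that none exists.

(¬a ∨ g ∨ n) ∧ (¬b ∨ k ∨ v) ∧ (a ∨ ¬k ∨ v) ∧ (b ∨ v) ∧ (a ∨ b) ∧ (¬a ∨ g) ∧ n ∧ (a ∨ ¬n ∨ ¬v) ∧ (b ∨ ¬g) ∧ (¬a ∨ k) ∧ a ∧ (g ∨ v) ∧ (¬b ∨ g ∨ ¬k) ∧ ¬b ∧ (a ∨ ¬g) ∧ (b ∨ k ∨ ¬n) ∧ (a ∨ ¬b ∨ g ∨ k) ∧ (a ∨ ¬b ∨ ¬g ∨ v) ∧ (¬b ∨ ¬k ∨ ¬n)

Unsatisfiable

Case g = True:
  (n) forces n = True.
  (b ∨ ¬g) forces b = True.
  Clause (¬b) is falsified — contradiction.
Case g = False:
  (¬a ∨ g) forces a = False.
  Clause (a) is falsified — contradiction.
Both cases fail, so the formula is unsatisfiable.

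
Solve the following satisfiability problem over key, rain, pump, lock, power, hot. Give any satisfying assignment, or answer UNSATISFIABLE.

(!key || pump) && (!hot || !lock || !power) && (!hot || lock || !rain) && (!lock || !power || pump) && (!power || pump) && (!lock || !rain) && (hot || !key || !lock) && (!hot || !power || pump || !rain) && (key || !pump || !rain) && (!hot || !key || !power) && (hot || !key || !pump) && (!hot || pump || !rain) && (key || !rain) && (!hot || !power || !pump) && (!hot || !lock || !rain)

Set key = False.
  then (key || !rain) forces rain = False.
Set pump = False.
  then (!power || pump) forces power = False.
Set lock = False.
Set hot = True.
All clauses satisfied.

key: False; rain: False; pump: False; lock: False; power: False; hot: True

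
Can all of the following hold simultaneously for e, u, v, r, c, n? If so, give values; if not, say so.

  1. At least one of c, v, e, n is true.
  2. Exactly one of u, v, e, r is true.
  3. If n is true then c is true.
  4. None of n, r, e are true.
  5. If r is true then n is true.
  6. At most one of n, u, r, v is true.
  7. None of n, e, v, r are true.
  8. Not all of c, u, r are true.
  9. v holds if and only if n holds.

e = False; u = True; v = False; r = False; c = True; n = False

  (1) {c, v, e, n}: 1 true — at least one ✓
  (2) {u, v, e, r}: 1 true — exactly one ✓
  (3) n=F ⇒ c: vacuous ✓
  (4) {n, r, e}: 0 true — none ✓
  (5) r=F ⇒ n: vacuous ✓
  (6) {n, u, r, v}: 1 true — at most one ✓
  (7) {n, e, v, r}: 0 true — none ✓
  (8) {c, u, r}: 2/3 true — not all ✓
  (9) v=F, n=F — same ✓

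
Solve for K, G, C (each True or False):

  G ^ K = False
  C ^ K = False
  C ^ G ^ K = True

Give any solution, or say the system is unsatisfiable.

K = True, G = True, C = True

G ^ K = T ^ T = False ✓
C ^ K = T ^ T = False ✓
C ^ G ^ K = T ^ T ^ T = True ✓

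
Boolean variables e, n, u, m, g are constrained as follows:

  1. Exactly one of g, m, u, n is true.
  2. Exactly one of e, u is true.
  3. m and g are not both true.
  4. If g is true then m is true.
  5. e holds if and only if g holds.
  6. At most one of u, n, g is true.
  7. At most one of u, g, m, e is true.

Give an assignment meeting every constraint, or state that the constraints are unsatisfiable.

e = False, n = False, u = True, m = False, g = False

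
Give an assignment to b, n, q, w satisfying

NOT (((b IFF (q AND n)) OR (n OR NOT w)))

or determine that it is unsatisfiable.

b: True, n: False, q: False, w: True

  NOT (((b IFF (q AND n)) OR (n OR NOT w))) = True
    (b IFF (q AND n)) OR (n OR NOT w) = False
      b IFF (q AND n) = False
        q AND n = False
      n OR NOT w = False
        NOT w = False
The formula evaluates to True.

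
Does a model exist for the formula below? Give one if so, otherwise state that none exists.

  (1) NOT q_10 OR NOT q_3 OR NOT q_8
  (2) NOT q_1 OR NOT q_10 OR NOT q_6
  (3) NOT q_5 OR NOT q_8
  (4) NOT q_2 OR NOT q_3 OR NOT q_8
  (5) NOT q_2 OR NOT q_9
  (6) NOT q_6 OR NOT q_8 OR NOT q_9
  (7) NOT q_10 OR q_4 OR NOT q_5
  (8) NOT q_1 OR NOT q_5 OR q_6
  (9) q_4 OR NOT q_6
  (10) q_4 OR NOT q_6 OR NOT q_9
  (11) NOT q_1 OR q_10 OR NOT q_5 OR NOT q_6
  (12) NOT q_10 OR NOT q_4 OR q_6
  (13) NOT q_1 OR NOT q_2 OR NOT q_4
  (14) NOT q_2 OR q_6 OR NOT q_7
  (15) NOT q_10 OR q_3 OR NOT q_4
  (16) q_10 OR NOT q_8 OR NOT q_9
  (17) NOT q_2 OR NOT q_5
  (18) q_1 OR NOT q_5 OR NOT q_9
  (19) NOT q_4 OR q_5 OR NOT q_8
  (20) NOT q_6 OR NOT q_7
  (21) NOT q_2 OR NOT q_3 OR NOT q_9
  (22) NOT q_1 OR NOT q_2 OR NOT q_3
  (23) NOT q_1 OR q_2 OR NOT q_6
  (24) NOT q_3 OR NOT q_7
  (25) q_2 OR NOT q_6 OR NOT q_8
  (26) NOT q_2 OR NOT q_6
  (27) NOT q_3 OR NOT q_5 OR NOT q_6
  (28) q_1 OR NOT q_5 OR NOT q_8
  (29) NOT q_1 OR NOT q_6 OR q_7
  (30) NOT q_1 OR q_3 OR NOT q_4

Set q_1 = False.
Set q_2 = False.
Set q_3 = False.
Set q_4 = True.
  then (NOT q_10 OR q_3 OR NOT q_4) forces q_10 = False.
Set q_5 = True.
  then (NOT q_5 OR NOT q_8) forces q_8 = False.
  then (q_1 OR NOT q_5 OR NOT q_9) forces q_9 = False.
Set q_6 = False.
Set q_7 = True.
All clauses satisfied.

q_1=F, q_2=F, q_3=F, q_4=T, q_5=T, q_6=F, q_7=T, q_8=F, q_9=F, q_10=F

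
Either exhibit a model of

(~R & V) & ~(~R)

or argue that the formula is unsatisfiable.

Case R = True: the conjunct ~R is False.
Case R = False: the conjunct ~(~R) becomes ~(~False) = False.
Both cases fail — unsatisfiable.

Unsatisfiable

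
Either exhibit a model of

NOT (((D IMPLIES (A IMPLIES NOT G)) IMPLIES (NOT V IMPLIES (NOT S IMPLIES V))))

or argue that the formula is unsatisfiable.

S = False, V = False, A = False, D = True, G = True

  NOT (((D IMPLIES (A IMPLIES NOT G)) IMPLIES (NOT V IMPLIES (NOT S IMPLIES V)))) = True
    (D IMPLIES (A IMPLIES NOT G)) IMPLIES (NOT V IMPLIES (NOT S IMPLIES V)) = False
      D IMPLIES (A IMPLIES NOT G) = True
        A IMPLIES NOT G = True
          NOT G = False
      NOT V IMPLIES (NOT S IMPLIES V) = False
        NOT V = True
        NOT S IMPLIES V = False
          NOT S = True
The formula evaluates to True.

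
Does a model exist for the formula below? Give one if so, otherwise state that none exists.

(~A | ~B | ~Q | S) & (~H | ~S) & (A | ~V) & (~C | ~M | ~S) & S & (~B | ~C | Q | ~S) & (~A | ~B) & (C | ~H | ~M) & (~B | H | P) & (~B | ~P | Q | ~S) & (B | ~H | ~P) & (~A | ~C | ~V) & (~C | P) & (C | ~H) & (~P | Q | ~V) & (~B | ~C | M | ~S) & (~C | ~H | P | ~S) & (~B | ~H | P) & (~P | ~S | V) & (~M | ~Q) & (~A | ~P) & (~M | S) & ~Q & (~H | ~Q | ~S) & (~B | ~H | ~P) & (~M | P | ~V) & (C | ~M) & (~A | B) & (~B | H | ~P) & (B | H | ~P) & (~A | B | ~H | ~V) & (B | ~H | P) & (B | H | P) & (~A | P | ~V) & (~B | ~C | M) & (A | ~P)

Case P = True:
  (S) forces S = True.
  (~H | ~S) forces H = False.
  (~P | ~S | V) forces V = True.
  (A | ~V) forces A = True.
  Clause (~A | ~P) is falsified — contradiction.
Case P = False:
  (S) forces S = True.
  (~H | ~S) forces H = False.
  (~B | H | P) forces B = False.
  Clause (B | H | P) is falsified — contradiction.
Both cases fail, so the formula is unsatisfiable.

Unsatisfiable — no assignment works.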